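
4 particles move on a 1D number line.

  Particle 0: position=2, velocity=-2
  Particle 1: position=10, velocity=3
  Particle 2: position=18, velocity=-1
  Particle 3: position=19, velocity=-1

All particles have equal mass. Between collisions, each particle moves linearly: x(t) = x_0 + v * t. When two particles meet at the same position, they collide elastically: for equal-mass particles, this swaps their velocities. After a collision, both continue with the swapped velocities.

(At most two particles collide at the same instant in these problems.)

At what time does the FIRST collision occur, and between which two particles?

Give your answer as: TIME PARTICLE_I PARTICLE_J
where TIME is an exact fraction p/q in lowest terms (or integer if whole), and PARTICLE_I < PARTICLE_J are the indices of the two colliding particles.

Pair (0,1): pos 2,10 vel -2,3 -> not approaching (rel speed -5 <= 0)
Pair (1,2): pos 10,18 vel 3,-1 -> gap=8, closing at 4/unit, collide at t=2
Pair (2,3): pos 18,19 vel -1,-1 -> not approaching (rel speed 0 <= 0)
Earliest collision: t=2 between 1 and 2

Answer: 2 1 2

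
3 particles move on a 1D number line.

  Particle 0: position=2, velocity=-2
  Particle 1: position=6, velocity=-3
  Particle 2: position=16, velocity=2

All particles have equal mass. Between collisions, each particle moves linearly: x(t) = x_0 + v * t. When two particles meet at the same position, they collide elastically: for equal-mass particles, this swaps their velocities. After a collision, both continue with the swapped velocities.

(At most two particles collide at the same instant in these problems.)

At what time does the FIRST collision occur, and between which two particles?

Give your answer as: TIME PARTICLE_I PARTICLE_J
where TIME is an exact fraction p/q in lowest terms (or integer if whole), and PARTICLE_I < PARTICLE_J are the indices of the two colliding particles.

Pair (0,1): pos 2,6 vel -2,-3 -> gap=4, closing at 1/unit, collide at t=4
Pair (1,2): pos 6,16 vel -3,2 -> not approaching (rel speed -5 <= 0)
Earliest collision: t=4 between 0 and 1

Answer: 4 0 1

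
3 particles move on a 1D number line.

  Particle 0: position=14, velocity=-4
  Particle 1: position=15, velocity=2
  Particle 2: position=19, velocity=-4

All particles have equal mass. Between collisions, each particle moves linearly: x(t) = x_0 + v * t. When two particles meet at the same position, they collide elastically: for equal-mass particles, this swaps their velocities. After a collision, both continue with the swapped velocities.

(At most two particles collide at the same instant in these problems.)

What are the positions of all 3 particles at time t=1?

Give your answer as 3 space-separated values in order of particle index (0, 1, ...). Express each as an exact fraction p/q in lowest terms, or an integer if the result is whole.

Collision at t=2/3: particles 1 and 2 swap velocities; positions: p0=34/3 p1=49/3 p2=49/3; velocities now: v0=-4 v1=-4 v2=2
Advance to t=1 (no further collisions before then); velocities: v0=-4 v1=-4 v2=2; positions = 10 15 17

Answer: 10 15 17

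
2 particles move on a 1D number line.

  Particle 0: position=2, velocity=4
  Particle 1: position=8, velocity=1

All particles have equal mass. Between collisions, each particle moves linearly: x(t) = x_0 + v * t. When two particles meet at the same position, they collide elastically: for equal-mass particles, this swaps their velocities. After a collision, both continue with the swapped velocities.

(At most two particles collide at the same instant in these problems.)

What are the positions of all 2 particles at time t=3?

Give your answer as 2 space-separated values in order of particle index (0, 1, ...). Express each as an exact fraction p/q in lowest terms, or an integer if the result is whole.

Collision at t=2: particles 0 and 1 swap velocities; positions: p0=10 p1=10; velocities now: v0=1 v1=4
Advance to t=3 (no further collisions before then); velocities: v0=1 v1=4; positions = 11 14

Answer: 11 14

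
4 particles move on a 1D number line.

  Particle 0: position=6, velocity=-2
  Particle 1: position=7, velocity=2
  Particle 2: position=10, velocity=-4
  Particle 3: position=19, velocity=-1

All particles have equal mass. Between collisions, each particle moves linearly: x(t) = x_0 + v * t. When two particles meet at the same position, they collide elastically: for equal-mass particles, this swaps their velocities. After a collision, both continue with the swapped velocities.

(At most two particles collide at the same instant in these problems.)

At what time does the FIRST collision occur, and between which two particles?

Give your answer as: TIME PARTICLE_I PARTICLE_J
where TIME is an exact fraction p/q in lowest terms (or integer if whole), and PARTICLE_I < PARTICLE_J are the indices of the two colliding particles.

Pair (0,1): pos 6,7 vel -2,2 -> not approaching (rel speed -4 <= 0)
Pair (1,2): pos 7,10 vel 2,-4 -> gap=3, closing at 6/unit, collide at t=1/2
Pair (2,3): pos 10,19 vel -4,-1 -> not approaching (rel speed -3 <= 0)
Earliest collision: t=1/2 between 1 and 2

Answer: 1/2 1 2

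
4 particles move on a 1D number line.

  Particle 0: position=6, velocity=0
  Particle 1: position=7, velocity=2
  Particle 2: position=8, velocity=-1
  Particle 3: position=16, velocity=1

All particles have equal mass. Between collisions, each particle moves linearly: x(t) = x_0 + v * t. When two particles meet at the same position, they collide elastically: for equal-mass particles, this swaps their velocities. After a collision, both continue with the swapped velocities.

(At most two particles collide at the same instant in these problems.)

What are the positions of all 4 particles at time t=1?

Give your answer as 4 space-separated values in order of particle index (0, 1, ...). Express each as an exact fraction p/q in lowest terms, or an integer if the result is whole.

Answer: 6 7 9 17

Derivation:
Collision at t=1/3: particles 1 and 2 swap velocities; positions: p0=6 p1=23/3 p2=23/3 p3=49/3; velocities now: v0=0 v1=-1 v2=2 v3=1
Advance to t=1 (no further collisions before then); velocities: v0=0 v1=-1 v2=2 v3=1; positions = 6 7 9 17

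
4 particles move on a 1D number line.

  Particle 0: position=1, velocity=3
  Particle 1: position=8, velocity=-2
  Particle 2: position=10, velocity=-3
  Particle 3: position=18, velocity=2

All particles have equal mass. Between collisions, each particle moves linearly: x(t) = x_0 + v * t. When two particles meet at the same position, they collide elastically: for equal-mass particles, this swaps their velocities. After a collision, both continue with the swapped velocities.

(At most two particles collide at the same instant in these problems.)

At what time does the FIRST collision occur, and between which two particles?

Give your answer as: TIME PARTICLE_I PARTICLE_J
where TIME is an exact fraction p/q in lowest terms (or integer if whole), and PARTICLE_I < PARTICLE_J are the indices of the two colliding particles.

Pair (0,1): pos 1,8 vel 3,-2 -> gap=7, closing at 5/unit, collide at t=7/5
Pair (1,2): pos 8,10 vel -2,-3 -> gap=2, closing at 1/unit, collide at t=2
Pair (2,3): pos 10,18 vel -3,2 -> not approaching (rel speed -5 <= 0)
Earliest collision: t=7/5 between 0 and 1

Answer: 7/5 0 1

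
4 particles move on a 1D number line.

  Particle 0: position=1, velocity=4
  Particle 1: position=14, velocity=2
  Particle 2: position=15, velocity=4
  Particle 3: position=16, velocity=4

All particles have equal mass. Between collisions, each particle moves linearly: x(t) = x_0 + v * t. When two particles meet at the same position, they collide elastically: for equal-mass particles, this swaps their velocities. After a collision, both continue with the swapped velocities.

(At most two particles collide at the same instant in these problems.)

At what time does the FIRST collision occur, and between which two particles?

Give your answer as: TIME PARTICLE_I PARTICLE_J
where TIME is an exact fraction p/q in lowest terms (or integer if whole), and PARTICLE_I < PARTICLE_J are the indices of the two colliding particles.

Answer: 13/2 0 1

Derivation:
Pair (0,1): pos 1,14 vel 4,2 -> gap=13, closing at 2/unit, collide at t=13/2
Pair (1,2): pos 14,15 vel 2,4 -> not approaching (rel speed -2 <= 0)
Pair (2,3): pos 15,16 vel 4,4 -> not approaching (rel speed 0 <= 0)
Earliest collision: t=13/2 between 0 and 1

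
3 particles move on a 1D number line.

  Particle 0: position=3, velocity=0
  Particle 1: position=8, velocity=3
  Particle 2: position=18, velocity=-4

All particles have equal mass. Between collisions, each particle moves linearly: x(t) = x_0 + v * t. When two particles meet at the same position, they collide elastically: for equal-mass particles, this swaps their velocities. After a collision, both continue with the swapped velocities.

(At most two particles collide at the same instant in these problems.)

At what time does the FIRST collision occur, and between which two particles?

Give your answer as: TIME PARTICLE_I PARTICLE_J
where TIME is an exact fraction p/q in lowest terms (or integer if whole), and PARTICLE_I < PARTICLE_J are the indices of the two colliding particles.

Pair (0,1): pos 3,8 vel 0,3 -> not approaching (rel speed -3 <= 0)
Pair (1,2): pos 8,18 vel 3,-4 -> gap=10, closing at 7/unit, collide at t=10/7
Earliest collision: t=10/7 between 1 and 2

Answer: 10/7 1 2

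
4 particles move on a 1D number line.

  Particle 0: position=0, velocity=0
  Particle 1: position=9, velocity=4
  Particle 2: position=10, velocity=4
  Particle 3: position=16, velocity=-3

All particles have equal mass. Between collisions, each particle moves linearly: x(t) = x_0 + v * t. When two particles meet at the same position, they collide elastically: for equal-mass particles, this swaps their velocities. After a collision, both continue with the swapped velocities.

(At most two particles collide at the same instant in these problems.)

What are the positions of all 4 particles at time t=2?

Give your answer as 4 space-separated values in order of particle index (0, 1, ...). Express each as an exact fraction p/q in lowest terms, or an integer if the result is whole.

Answer: 0 10 17 18

Derivation:
Collision at t=6/7: particles 2 and 3 swap velocities; positions: p0=0 p1=87/7 p2=94/7 p3=94/7; velocities now: v0=0 v1=4 v2=-3 v3=4
Collision at t=1: particles 1 and 2 swap velocities; positions: p0=0 p1=13 p2=13 p3=14; velocities now: v0=0 v1=-3 v2=4 v3=4
Advance to t=2 (no further collisions before then); velocities: v0=0 v1=-3 v2=4 v3=4; positions = 0 10 17 18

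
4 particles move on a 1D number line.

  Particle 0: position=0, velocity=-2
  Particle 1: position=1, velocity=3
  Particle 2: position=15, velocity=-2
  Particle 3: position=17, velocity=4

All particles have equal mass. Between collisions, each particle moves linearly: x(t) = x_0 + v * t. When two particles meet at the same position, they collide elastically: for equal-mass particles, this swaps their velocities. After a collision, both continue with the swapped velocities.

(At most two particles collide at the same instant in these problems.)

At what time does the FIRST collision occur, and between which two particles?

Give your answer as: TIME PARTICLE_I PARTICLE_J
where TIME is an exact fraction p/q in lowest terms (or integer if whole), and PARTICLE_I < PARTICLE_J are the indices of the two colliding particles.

Pair (0,1): pos 0,1 vel -2,3 -> not approaching (rel speed -5 <= 0)
Pair (1,2): pos 1,15 vel 3,-2 -> gap=14, closing at 5/unit, collide at t=14/5
Pair (2,3): pos 15,17 vel -2,4 -> not approaching (rel speed -6 <= 0)
Earliest collision: t=14/5 between 1 and 2

Answer: 14/5 1 2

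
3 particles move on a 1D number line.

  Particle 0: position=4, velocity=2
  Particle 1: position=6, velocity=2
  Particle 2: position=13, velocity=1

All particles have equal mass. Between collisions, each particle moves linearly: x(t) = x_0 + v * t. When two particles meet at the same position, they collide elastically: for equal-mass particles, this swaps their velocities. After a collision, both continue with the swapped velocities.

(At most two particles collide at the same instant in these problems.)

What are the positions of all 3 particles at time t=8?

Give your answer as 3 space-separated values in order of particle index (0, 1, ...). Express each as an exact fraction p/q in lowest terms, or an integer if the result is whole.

Answer: 20 21 22

Derivation:
Collision at t=7: particles 1 and 2 swap velocities; positions: p0=18 p1=20 p2=20; velocities now: v0=2 v1=1 v2=2
Advance to t=8 (no further collisions before then); velocities: v0=2 v1=1 v2=2; positions = 20 21 22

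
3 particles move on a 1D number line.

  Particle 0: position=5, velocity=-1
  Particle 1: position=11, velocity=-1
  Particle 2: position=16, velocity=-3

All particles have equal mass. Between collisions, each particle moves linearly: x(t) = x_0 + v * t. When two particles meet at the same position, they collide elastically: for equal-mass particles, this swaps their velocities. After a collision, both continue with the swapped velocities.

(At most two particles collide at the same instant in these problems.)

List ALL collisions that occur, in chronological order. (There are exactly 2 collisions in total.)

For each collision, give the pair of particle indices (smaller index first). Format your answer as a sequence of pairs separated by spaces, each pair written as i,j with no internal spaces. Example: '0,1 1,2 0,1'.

Collision at t=5/2: particles 1 and 2 swap velocities; positions: p0=5/2 p1=17/2 p2=17/2; velocities now: v0=-1 v1=-3 v2=-1
Collision at t=11/2: particles 0 and 1 swap velocities; positions: p0=-1/2 p1=-1/2 p2=11/2; velocities now: v0=-3 v1=-1 v2=-1

Answer: 1,2 0,1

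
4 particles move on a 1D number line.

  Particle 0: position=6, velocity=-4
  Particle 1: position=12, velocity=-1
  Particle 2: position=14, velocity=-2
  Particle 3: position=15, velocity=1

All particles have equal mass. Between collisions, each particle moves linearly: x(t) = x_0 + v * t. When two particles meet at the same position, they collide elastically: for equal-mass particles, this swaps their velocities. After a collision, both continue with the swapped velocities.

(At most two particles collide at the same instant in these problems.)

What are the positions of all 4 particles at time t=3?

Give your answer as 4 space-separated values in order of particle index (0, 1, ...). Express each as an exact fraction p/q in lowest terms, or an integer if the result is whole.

Answer: -6 8 9 18

Derivation:
Collision at t=2: particles 1 and 2 swap velocities; positions: p0=-2 p1=10 p2=10 p3=17; velocities now: v0=-4 v1=-2 v2=-1 v3=1
Advance to t=3 (no further collisions before then); velocities: v0=-4 v1=-2 v2=-1 v3=1; positions = -6 8 9 18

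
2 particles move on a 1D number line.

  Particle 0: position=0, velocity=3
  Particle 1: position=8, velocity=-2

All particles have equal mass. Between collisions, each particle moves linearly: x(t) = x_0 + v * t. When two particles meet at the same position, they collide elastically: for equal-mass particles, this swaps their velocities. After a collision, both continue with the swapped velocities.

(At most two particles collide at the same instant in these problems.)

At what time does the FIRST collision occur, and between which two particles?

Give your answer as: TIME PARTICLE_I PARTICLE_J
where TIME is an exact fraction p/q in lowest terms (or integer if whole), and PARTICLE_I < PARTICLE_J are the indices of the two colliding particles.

Pair (0,1): pos 0,8 vel 3,-2 -> gap=8, closing at 5/unit, collide at t=8/5
Earliest collision: t=8/5 between 0 and 1

Answer: 8/5 0 1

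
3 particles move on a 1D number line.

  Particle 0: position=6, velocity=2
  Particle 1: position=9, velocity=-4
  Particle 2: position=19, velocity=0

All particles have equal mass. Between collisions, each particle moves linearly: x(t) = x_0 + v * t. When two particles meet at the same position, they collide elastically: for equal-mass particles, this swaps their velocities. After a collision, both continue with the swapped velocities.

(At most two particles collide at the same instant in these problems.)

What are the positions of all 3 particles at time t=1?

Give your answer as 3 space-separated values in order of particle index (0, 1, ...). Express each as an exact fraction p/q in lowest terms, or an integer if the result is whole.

Answer: 5 8 19

Derivation:
Collision at t=1/2: particles 0 and 1 swap velocities; positions: p0=7 p1=7 p2=19; velocities now: v0=-4 v1=2 v2=0
Advance to t=1 (no further collisions before then); velocities: v0=-4 v1=2 v2=0; positions = 5 8 19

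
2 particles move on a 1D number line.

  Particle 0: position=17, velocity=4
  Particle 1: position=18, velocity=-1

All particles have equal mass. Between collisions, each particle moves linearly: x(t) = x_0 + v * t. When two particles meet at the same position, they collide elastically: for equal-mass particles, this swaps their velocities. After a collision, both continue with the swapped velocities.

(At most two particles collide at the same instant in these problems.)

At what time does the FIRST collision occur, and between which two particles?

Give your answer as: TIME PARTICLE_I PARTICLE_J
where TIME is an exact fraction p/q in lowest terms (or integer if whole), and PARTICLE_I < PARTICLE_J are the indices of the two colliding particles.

Answer: 1/5 0 1

Derivation:
Pair (0,1): pos 17,18 vel 4,-1 -> gap=1, closing at 5/unit, collide at t=1/5
Earliest collision: t=1/5 between 0 and 1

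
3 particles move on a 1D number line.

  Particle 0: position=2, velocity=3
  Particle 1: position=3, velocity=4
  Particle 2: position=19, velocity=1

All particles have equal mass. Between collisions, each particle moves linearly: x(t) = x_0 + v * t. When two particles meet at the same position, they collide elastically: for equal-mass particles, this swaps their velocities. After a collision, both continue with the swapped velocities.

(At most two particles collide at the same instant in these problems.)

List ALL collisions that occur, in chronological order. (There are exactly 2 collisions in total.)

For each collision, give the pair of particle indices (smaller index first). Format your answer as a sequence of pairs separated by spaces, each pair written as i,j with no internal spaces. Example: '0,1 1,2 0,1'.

Collision at t=16/3: particles 1 and 2 swap velocities; positions: p0=18 p1=73/3 p2=73/3; velocities now: v0=3 v1=1 v2=4
Collision at t=17/2: particles 0 and 1 swap velocities; positions: p0=55/2 p1=55/2 p2=37; velocities now: v0=1 v1=3 v2=4

Answer: 1,2 0,1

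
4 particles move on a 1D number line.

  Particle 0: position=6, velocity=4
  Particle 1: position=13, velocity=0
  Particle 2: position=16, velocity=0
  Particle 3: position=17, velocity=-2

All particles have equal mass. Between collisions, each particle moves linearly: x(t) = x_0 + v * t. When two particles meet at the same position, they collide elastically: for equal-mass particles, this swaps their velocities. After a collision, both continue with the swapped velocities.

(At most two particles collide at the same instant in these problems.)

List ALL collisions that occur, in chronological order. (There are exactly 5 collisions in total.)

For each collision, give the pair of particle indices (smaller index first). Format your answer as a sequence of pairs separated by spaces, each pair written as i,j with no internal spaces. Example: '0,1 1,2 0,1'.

Answer: 2,3 0,1 1,2 0,1 2,3

Derivation:
Collision at t=1/2: particles 2 and 3 swap velocities; positions: p0=8 p1=13 p2=16 p3=16; velocities now: v0=4 v1=0 v2=-2 v3=0
Collision at t=7/4: particles 0 and 1 swap velocities; positions: p0=13 p1=13 p2=27/2 p3=16; velocities now: v0=0 v1=4 v2=-2 v3=0
Collision at t=11/6: particles 1 and 2 swap velocities; positions: p0=13 p1=40/3 p2=40/3 p3=16; velocities now: v0=0 v1=-2 v2=4 v3=0
Collision at t=2: particles 0 and 1 swap velocities; positions: p0=13 p1=13 p2=14 p3=16; velocities now: v0=-2 v1=0 v2=4 v3=0
Collision at t=5/2: particles 2 and 3 swap velocities; positions: p0=12 p1=13 p2=16 p3=16; velocities now: v0=-2 v1=0 v2=0 v3=4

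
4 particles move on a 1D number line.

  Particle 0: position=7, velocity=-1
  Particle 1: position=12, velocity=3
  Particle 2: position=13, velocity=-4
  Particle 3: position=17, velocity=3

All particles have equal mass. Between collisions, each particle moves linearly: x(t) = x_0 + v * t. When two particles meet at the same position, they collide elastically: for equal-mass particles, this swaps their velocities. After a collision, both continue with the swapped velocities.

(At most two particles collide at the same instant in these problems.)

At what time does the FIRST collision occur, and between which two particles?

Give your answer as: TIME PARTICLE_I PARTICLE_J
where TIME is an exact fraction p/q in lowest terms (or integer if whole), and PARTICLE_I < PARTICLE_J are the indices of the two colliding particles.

Pair (0,1): pos 7,12 vel -1,3 -> not approaching (rel speed -4 <= 0)
Pair (1,2): pos 12,13 vel 3,-4 -> gap=1, closing at 7/unit, collide at t=1/7
Pair (2,3): pos 13,17 vel -4,3 -> not approaching (rel speed -7 <= 0)
Earliest collision: t=1/7 between 1 and 2

Answer: 1/7 1 2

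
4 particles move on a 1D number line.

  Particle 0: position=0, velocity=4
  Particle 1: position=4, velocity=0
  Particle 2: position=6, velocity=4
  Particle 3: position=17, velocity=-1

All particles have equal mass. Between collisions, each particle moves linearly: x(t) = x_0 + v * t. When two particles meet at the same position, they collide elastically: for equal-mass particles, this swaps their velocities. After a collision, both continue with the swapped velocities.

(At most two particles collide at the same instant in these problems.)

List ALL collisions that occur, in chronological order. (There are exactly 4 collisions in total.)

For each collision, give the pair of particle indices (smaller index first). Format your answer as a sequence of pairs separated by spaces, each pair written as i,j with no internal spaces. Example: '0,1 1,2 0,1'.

Collision at t=1: particles 0 and 1 swap velocities; positions: p0=4 p1=4 p2=10 p3=16; velocities now: v0=0 v1=4 v2=4 v3=-1
Collision at t=11/5: particles 2 and 3 swap velocities; positions: p0=4 p1=44/5 p2=74/5 p3=74/5; velocities now: v0=0 v1=4 v2=-1 v3=4
Collision at t=17/5: particles 1 and 2 swap velocities; positions: p0=4 p1=68/5 p2=68/5 p3=98/5; velocities now: v0=0 v1=-1 v2=4 v3=4
Collision at t=13: particles 0 and 1 swap velocities; positions: p0=4 p1=4 p2=52 p3=58; velocities now: v0=-1 v1=0 v2=4 v3=4

Answer: 0,1 2,3 1,2 0,1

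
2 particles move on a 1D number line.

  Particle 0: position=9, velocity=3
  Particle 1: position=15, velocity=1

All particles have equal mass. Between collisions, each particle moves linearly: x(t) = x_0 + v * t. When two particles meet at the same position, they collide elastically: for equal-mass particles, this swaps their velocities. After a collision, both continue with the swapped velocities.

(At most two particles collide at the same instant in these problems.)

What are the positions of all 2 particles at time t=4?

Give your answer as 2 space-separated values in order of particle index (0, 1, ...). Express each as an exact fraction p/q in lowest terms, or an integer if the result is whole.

Collision at t=3: particles 0 and 1 swap velocities; positions: p0=18 p1=18; velocities now: v0=1 v1=3
Advance to t=4 (no further collisions before then); velocities: v0=1 v1=3; positions = 19 21

Answer: 19 21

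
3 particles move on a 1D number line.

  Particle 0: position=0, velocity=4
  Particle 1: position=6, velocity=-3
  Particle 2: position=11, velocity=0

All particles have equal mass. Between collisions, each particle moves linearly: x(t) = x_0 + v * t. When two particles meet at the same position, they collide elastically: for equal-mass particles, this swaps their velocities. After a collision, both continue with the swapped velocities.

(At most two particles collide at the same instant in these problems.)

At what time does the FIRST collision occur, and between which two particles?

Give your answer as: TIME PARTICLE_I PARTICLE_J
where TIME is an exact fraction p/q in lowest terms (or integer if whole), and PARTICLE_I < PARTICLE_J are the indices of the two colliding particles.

Pair (0,1): pos 0,6 vel 4,-3 -> gap=6, closing at 7/unit, collide at t=6/7
Pair (1,2): pos 6,11 vel -3,0 -> not approaching (rel speed -3 <= 0)
Earliest collision: t=6/7 between 0 and 1

Answer: 6/7 0 1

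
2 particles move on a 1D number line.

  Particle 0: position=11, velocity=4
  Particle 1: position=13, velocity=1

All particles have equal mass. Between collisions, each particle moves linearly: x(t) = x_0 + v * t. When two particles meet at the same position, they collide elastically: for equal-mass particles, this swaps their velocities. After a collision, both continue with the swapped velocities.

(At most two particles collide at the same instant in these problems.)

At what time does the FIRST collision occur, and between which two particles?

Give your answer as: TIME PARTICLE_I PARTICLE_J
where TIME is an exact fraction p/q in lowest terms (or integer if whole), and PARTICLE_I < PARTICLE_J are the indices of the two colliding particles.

Answer: 2/3 0 1

Derivation:
Pair (0,1): pos 11,13 vel 4,1 -> gap=2, closing at 3/unit, collide at t=2/3
Earliest collision: t=2/3 between 0 and 1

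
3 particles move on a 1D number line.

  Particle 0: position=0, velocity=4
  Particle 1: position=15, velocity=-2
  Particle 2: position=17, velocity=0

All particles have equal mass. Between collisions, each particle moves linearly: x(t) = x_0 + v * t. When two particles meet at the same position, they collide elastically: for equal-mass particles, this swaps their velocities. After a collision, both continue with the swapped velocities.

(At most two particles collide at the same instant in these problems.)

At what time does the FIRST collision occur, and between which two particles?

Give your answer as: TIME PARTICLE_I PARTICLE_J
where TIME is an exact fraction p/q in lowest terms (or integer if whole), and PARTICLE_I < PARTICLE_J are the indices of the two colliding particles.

Pair (0,1): pos 0,15 vel 4,-2 -> gap=15, closing at 6/unit, collide at t=5/2
Pair (1,2): pos 15,17 vel -2,0 -> not approaching (rel speed -2 <= 0)
Earliest collision: t=5/2 between 0 and 1

Answer: 5/2 0 1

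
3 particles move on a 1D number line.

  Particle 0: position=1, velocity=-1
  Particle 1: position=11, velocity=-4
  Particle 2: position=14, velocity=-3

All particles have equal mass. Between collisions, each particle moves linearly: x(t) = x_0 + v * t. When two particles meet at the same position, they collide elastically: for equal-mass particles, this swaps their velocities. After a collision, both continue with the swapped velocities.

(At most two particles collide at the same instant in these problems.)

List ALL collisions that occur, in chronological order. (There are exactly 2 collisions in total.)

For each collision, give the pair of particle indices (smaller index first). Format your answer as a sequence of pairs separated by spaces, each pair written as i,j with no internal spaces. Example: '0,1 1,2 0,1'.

Collision at t=10/3: particles 0 and 1 swap velocities; positions: p0=-7/3 p1=-7/3 p2=4; velocities now: v0=-4 v1=-1 v2=-3
Collision at t=13/2: particles 1 and 2 swap velocities; positions: p0=-15 p1=-11/2 p2=-11/2; velocities now: v0=-4 v1=-3 v2=-1

Answer: 0,1 1,2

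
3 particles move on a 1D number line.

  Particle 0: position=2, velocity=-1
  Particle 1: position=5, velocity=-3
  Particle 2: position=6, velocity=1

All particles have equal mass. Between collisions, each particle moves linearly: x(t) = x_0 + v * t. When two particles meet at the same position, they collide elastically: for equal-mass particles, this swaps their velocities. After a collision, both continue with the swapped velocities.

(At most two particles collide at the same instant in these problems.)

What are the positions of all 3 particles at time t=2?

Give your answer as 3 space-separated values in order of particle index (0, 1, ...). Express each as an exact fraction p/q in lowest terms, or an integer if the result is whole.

Collision at t=3/2: particles 0 and 1 swap velocities; positions: p0=1/2 p1=1/2 p2=15/2; velocities now: v0=-3 v1=-1 v2=1
Advance to t=2 (no further collisions before then); velocities: v0=-3 v1=-1 v2=1; positions = -1 0 8

Answer: -1 0 8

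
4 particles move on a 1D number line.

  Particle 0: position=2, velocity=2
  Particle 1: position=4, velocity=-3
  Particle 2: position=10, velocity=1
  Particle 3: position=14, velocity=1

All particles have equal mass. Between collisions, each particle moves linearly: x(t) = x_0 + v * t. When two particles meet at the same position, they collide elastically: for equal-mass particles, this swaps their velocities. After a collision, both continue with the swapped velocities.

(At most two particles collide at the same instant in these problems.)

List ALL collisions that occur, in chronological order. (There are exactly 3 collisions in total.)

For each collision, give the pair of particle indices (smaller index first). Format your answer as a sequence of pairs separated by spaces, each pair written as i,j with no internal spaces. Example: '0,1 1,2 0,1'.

Collision at t=2/5: particles 0 and 1 swap velocities; positions: p0=14/5 p1=14/5 p2=52/5 p3=72/5; velocities now: v0=-3 v1=2 v2=1 v3=1
Collision at t=8: particles 1 and 2 swap velocities; positions: p0=-20 p1=18 p2=18 p3=22; velocities now: v0=-3 v1=1 v2=2 v3=1
Collision at t=12: particles 2 and 3 swap velocities; positions: p0=-32 p1=22 p2=26 p3=26; velocities now: v0=-3 v1=1 v2=1 v3=2

Answer: 0,1 1,2 2,3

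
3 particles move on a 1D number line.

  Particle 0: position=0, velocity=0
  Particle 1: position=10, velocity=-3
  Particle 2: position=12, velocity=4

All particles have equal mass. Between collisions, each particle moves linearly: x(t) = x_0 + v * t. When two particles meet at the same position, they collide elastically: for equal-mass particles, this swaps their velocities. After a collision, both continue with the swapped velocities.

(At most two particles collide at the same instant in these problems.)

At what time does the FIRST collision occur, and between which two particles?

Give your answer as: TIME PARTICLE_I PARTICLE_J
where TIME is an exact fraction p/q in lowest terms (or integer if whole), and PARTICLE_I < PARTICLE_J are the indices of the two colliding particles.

Answer: 10/3 0 1

Derivation:
Pair (0,1): pos 0,10 vel 0,-3 -> gap=10, closing at 3/unit, collide at t=10/3
Pair (1,2): pos 10,12 vel -3,4 -> not approaching (rel speed -7 <= 0)
Earliest collision: t=10/3 between 0 and 1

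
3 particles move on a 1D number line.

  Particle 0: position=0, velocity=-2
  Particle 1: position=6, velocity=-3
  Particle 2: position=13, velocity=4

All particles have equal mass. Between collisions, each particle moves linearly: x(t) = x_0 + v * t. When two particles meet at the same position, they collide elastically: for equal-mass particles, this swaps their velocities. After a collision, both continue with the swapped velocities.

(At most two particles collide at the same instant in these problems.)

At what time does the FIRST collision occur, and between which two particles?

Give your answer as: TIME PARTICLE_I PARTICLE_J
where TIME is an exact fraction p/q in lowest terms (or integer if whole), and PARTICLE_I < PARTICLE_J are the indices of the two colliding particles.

Answer: 6 0 1

Derivation:
Pair (0,1): pos 0,6 vel -2,-3 -> gap=6, closing at 1/unit, collide at t=6
Pair (1,2): pos 6,13 vel -3,4 -> not approaching (rel speed -7 <= 0)
Earliest collision: t=6 between 0 and 1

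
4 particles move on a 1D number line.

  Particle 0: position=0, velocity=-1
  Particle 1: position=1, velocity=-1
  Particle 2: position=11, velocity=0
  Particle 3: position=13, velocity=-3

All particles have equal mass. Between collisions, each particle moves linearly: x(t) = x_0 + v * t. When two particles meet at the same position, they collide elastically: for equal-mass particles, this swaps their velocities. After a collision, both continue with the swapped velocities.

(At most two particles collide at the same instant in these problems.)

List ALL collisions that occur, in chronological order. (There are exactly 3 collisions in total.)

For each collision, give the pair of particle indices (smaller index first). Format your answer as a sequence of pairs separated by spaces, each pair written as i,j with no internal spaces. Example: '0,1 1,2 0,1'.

Collision at t=2/3: particles 2 and 3 swap velocities; positions: p0=-2/3 p1=1/3 p2=11 p3=11; velocities now: v0=-1 v1=-1 v2=-3 v3=0
Collision at t=6: particles 1 and 2 swap velocities; positions: p0=-6 p1=-5 p2=-5 p3=11; velocities now: v0=-1 v1=-3 v2=-1 v3=0
Collision at t=13/2: particles 0 and 1 swap velocities; positions: p0=-13/2 p1=-13/2 p2=-11/2 p3=11; velocities now: v0=-3 v1=-1 v2=-1 v3=0

Answer: 2,3 1,2 0,1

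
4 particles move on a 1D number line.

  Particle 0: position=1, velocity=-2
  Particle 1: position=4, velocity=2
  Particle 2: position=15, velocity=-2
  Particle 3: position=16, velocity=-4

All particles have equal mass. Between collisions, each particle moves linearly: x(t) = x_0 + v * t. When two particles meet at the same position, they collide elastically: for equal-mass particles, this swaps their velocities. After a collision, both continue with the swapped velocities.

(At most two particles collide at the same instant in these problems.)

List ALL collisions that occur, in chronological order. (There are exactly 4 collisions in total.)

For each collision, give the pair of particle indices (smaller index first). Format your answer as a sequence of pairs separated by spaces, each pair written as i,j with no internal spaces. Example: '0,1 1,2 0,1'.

Collision at t=1/2: particles 2 and 3 swap velocities; positions: p0=0 p1=5 p2=14 p3=14; velocities now: v0=-2 v1=2 v2=-4 v3=-2
Collision at t=2: particles 1 and 2 swap velocities; positions: p0=-3 p1=8 p2=8 p3=11; velocities now: v0=-2 v1=-4 v2=2 v3=-2
Collision at t=11/4: particles 2 and 3 swap velocities; positions: p0=-9/2 p1=5 p2=19/2 p3=19/2; velocities now: v0=-2 v1=-4 v2=-2 v3=2
Collision at t=15/2: particles 0 and 1 swap velocities; positions: p0=-14 p1=-14 p2=0 p3=19; velocities now: v0=-4 v1=-2 v2=-2 v3=2

Answer: 2,3 1,2 2,3 0,1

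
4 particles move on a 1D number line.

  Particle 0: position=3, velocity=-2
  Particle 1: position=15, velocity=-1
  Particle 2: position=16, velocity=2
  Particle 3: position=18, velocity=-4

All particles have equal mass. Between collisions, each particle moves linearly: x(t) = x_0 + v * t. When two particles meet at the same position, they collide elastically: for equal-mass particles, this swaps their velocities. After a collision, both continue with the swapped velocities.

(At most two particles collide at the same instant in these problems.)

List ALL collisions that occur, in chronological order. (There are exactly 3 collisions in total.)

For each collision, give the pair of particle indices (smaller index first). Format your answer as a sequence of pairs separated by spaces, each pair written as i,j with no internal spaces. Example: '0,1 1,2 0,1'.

Answer: 2,3 1,2 0,1

Derivation:
Collision at t=1/3: particles 2 and 3 swap velocities; positions: p0=7/3 p1=44/3 p2=50/3 p3=50/3; velocities now: v0=-2 v1=-1 v2=-4 v3=2
Collision at t=1: particles 1 and 2 swap velocities; positions: p0=1 p1=14 p2=14 p3=18; velocities now: v0=-2 v1=-4 v2=-1 v3=2
Collision at t=15/2: particles 0 and 1 swap velocities; positions: p0=-12 p1=-12 p2=15/2 p3=31; velocities now: v0=-4 v1=-2 v2=-1 v3=2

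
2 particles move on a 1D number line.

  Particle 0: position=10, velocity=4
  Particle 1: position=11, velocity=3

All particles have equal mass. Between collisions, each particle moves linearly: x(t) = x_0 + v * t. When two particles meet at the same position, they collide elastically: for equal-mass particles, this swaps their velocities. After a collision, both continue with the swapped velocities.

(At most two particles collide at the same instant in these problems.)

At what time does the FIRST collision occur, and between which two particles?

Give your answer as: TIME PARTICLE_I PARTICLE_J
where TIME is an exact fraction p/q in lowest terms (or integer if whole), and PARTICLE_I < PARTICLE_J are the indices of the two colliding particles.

Answer: 1 0 1

Derivation:
Pair (0,1): pos 10,11 vel 4,3 -> gap=1, closing at 1/unit, collide at t=1
Earliest collision: t=1 between 0 and 1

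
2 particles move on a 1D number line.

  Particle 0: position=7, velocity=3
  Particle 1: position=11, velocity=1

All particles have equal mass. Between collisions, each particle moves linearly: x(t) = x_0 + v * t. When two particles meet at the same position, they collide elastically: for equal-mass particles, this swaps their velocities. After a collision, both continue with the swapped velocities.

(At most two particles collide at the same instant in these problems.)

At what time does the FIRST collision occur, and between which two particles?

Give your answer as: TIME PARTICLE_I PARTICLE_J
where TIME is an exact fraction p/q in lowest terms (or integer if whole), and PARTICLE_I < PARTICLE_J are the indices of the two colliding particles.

Pair (0,1): pos 7,11 vel 3,1 -> gap=4, closing at 2/unit, collide at t=2
Earliest collision: t=2 between 0 and 1

Answer: 2 0 1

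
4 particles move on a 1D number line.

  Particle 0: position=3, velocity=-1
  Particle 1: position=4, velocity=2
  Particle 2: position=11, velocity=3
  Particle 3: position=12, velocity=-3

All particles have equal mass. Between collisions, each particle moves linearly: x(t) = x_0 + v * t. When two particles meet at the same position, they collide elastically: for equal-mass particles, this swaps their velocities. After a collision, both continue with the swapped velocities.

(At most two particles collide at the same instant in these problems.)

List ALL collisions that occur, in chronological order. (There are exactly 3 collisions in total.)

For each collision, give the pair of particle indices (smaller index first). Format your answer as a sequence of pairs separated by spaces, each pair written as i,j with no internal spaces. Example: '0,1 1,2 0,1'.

Answer: 2,3 1,2 0,1

Derivation:
Collision at t=1/6: particles 2 and 3 swap velocities; positions: p0=17/6 p1=13/3 p2=23/2 p3=23/2; velocities now: v0=-1 v1=2 v2=-3 v3=3
Collision at t=8/5: particles 1 and 2 swap velocities; positions: p0=7/5 p1=36/5 p2=36/5 p3=79/5; velocities now: v0=-1 v1=-3 v2=2 v3=3
Collision at t=9/2: particles 0 and 1 swap velocities; positions: p0=-3/2 p1=-3/2 p2=13 p3=49/2; velocities now: v0=-3 v1=-1 v2=2 v3=3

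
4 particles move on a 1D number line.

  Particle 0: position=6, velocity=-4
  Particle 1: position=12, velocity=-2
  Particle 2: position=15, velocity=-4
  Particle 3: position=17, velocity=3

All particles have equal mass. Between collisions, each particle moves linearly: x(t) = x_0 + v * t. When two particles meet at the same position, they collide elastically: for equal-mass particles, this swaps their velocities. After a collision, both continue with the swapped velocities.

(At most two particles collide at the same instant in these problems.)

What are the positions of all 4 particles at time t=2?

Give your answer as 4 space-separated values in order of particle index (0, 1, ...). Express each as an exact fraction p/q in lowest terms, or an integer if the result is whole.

Answer: -2 7 8 23

Derivation:
Collision at t=3/2: particles 1 and 2 swap velocities; positions: p0=0 p1=9 p2=9 p3=43/2; velocities now: v0=-4 v1=-4 v2=-2 v3=3
Advance to t=2 (no further collisions before then); velocities: v0=-4 v1=-4 v2=-2 v3=3; positions = -2 7 8 23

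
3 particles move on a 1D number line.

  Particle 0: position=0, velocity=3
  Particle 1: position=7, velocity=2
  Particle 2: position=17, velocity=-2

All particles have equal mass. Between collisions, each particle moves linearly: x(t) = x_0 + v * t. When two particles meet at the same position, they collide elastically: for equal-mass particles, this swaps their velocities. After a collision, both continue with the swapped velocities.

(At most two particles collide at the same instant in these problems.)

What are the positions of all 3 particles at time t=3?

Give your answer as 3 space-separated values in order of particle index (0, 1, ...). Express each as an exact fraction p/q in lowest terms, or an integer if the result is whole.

Collision at t=5/2: particles 1 and 2 swap velocities; positions: p0=15/2 p1=12 p2=12; velocities now: v0=3 v1=-2 v2=2
Advance to t=3 (no further collisions before then); velocities: v0=3 v1=-2 v2=2; positions = 9 11 13

Answer: 9 11 13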